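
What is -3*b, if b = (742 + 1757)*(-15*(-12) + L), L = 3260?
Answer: -25789680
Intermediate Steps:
b = 8596560 (b = (742 + 1757)*(-15*(-12) + 3260) = 2499*(180 + 3260) = 2499*3440 = 8596560)
-3*b = -3*8596560 = -25789680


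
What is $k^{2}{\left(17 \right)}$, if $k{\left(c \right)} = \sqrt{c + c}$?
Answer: $34$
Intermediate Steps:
$k{\left(c \right)} = \sqrt{2} \sqrt{c}$ ($k{\left(c \right)} = \sqrt{2 c} = \sqrt{2} \sqrt{c}$)
$k^{2}{\left(17 \right)} = \left(\sqrt{2} \sqrt{17}\right)^{2} = \left(\sqrt{34}\right)^{2} = 34$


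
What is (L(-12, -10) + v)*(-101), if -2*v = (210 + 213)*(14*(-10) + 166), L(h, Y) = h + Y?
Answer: 557621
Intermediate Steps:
L(h, Y) = Y + h
v = -5499 (v = -(210 + 213)*(14*(-10) + 166)/2 = -423*(-140 + 166)/2 = -423*26/2 = -½*10998 = -5499)
(L(-12, -10) + v)*(-101) = ((-10 - 12) - 5499)*(-101) = (-22 - 5499)*(-101) = -5521*(-101) = 557621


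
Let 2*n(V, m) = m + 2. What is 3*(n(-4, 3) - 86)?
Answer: -501/2 ≈ -250.50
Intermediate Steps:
n(V, m) = 1 + m/2 (n(V, m) = (m + 2)/2 = (2 + m)/2 = 1 + m/2)
3*(n(-4, 3) - 86) = 3*((1 + (1/2)*3) - 86) = 3*((1 + 3/2) - 86) = 3*(5/2 - 86) = 3*(-167/2) = -501/2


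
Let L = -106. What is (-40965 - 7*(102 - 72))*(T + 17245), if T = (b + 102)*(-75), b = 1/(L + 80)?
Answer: -10275015375/26 ≈ -3.9519e+8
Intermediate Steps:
b = -1/26 (b = 1/(-106 + 80) = 1/(-26) = -1/26 ≈ -0.038462)
T = -198825/26 (T = (-1/26 + 102)*(-75) = (2651/26)*(-75) = -198825/26 ≈ -7647.1)
(-40965 - 7*(102 - 72))*(T + 17245) = (-40965 - 7*(102 - 72))*(-198825/26 + 17245) = (-40965 - 7*30)*(249545/26) = (-40965 - 210)*(249545/26) = -41175*249545/26 = -10275015375/26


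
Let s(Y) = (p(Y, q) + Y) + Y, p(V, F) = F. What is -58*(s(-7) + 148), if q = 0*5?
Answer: -7772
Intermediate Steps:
q = 0
s(Y) = 2*Y (s(Y) = (0 + Y) + Y = Y + Y = 2*Y)
-58*(s(-7) + 148) = -58*(2*(-7) + 148) = -58*(-14 + 148) = -58*134 = -7772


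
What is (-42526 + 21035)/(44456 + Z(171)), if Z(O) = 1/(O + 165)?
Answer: -7220976/14937217 ≈ -0.48342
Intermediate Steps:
Z(O) = 1/(165 + O)
(-42526 + 21035)/(44456 + Z(171)) = (-42526 + 21035)/(44456 + 1/(165 + 171)) = -21491/(44456 + 1/336) = -21491/14937217/336 = -21491*336/14937217 = -7220976/14937217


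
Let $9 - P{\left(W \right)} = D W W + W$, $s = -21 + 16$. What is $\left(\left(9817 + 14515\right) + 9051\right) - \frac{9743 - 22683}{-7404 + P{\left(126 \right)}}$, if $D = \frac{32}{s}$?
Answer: $\frac{15704329241}{470427} \approx 33383.0$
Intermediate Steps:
$s = -5$
$D = - \frac{32}{5}$ ($D = \frac{32}{-5} = 32 \left(- \frac{1}{5}\right) = - \frac{32}{5} \approx -6.4$)
$P{\left(W \right)} = 9 - W + \frac{32 W^{2}}{5}$ ($P{\left(W \right)} = 9 - \left(- \frac{32 W}{5} W + W\right) = 9 - \left(- \frac{32 W^{2}}{5} + W\right) = 9 - \left(W - \frac{32 W^{2}}{5}\right) = 9 + \left(- W + \frac{32 W^{2}}{5}\right) = 9 - W + \frac{32 W^{2}}{5}$)
$\left(\left(9817 + 14515\right) + 9051\right) - \frac{9743 - 22683}{-7404 + P{\left(126 \right)}} = \left(\left(9817 + 14515\right) + 9051\right) - \frac{9743 - 22683}{-7404 + \left(9 - 126 + \frac{32 \cdot 126^{2}}{5}\right)} = \left(24332 + 9051\right) - - \frac{12940}{-7404 + \left(9 - 126 + \frac{32}{5} \cdot 15876\right)} = 33383 - - \frac{12940}{-7404 + \left(9 - 126 + \frac{508032}{5}\right)} = 33383 - - \frac{12940}{-7404 + \frac{507447}{5}} = 33383 - - \frac{12940}{\frac{470427}{5}} = 33383 - \left(-12940\right) \frac{5}{470427} = 33383 - - \frac{64700}{470427} = 33383 + \frac{64700}{470427} = \frac{15704329241}{470427}$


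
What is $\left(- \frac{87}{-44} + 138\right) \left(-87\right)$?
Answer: $- \frac{535833}{44} \approx -12178.0$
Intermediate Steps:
$\left(- \frac{87}{-44} + 138\right) \left(-87\right) = \left(\left(-87\right) \left(- \frac{1}{44}\right) + 138\right) \left(-87\right) = \left(\frac{87}{44} + 138\right) \left(-87\right) = \frac{6159}{44} \left(-87\right) = - \frac{535833}{44}$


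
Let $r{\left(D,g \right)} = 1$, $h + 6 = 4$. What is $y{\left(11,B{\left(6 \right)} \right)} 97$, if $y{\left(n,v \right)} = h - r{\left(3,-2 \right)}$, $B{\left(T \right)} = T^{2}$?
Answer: $-291$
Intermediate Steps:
$h = -2$ ($h = -6 + 4 = -2$)
$y{\left(n,v \right)} = -3$ ($y{\left(n,v \right)} = -2 - 1 = -3$)
$y{\left(11,B{\left(6 \right)} \right)} 97 = \left(-3\right) 97 = -291$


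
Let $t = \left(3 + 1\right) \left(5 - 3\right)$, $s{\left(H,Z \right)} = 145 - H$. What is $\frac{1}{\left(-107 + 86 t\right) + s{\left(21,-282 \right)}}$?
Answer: $\frac{1}{705} \approx 0.0014184$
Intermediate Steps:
$t = 8$ ($t = 4 \cdot 2 = 8$)
$\frac{1}{\left(-107 + 86 t\right) + s{\left(21,-282 \right)}} = \frac{1}{\left(-107 + 86 \cdot 8\right) + \left(145 - 21\right)} = \frac{1}{\left(-107 + 688\right) + \left(145 - 21\right)} = \frac{1}{581 + 124} = \frac{1}{705}$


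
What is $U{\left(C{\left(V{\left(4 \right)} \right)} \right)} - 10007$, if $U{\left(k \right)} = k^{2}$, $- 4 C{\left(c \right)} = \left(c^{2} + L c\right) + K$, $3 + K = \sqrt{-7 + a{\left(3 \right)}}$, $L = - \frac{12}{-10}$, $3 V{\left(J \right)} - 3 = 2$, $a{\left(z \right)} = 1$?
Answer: $- \frac{6484651}{648} + \frac{2 i \sqrt{6}}{9} \approx -10007.0 + 0.54433 i$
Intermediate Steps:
$V{\left(J \right)} = \frac{5}{3}$ ($V{\left(J \right)} = 1 + \frac{1}{3} \cdot 2 = 1 + \frac{2}{3} = \frac{5}{3}$)
$L = \frac{6}{5}$ ($L = \left(-12\right) \left(- \frac{1}{10}\right) = \frac{6}{5} \approx 1.2$)
$K = -3 + i \sqrt{6}$ ($K = -3 + \sqrt{-7 + 1} = -3 + \sqrt{-6} = -3 + i \sqrt{6} \approx -3.0 + 2.4495 i$)
$C{\left(c \right)} = \frac{3}{4} - \frac{3 c}{10} - \frac{c^{2}}{4} - \frac{i \sqrt{6}}{4}$ ($C{\left(c \right)} = - \frac{\left(c^{2} + \frac{6 c}{5}\right) - \left(3 - i \sqrt{6}\right)}{4} = - \frac{-3 + c^{2} + \frac{6 c}{5} + i \sqrt{6}}{4} = \frac{3}{4} - \frac{3 c}{10} - \frac{c^{2}}{4} - \frac{i \sqrt{6}}{4}$)
$U{\left(C{\left(V{\left(4 \right)} \right)} \right)} - 10007 = \left(\frac{3}{4} - \frac{1}{2} - \frac{\left(\frac{5}{3}\right)^{2}}{4} - \frac{i \sqrt{6}}{4}\right)^{2} - 10007 = \left(\frac{3}{4} - \frac{1}{2} - \frac{25}{36} - \frac{i \sqrt{6}}{4}\right)^{2} - 10007 = \left(- \frac{4}{9} - \frac{i \sqrt{6}}{4}\right)^{2} - 10007 = -10007 + \left(- \frac{4}{9} - \frac{i \sqrt{6}}{4}\right)^{2}$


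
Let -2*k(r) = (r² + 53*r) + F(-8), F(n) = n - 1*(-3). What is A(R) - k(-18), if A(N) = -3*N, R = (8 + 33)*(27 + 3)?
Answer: -8015/2 ≈ -4007.5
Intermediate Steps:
F(n) = 3 + n (F(n) = n + 3 = 3 + n)
R = 1230 (R = 41*30 = 1230)
k(r) = 5/2 - 53*r/2 - r²/2 (k(r) = -((r² + 53*r) + (3 - 8))/2 = -((r² + 53*r) - 5)/2 = -(-5 + r² + 53*r)/2 = 5/2 - 53*r/2 - r²/2)
A(R) - k(-18) = -3*1230 - (5/2 - 53/2*(-18) - ½*(-18)²) = -3690 - (5/2 + 477 - ½*324) = -3690 - (5/2 + 477 - 162) = -3690 - 1*635/2 = -3690 - 635/2 = -8015/2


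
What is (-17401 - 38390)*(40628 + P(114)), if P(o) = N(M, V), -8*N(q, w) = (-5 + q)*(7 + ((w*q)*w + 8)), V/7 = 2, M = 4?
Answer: -18177990993/8 ≈ -2.2722e+9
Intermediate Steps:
V = 14 (V = 7*2 = 14)
N(q, w) = -(-5 + q)*(15 + q*w**2)/8 (N(q, w) = -(-5 + q)*(7 + ((w*q)*w + 8))/8 = -(-5 + q)*(7 + ((q*w)*w + 8))/8 = -(-5 + q)*(7 + (q*w**2 + 8))/8 = -(-5 + q)*(7 + (8 + q*w**2))/8 = -(-5 + q)*(15 + q*w**2)/8)
P(o) = 799/8 (P(o) = 75/8 - 15/8*4 - 1/8*4**2*14**2 + (5/8)*4*14**2 = 75/8 - 15/2 - 1/8*16*196 + (5/8)*4*196 = 75/8 - 15/2 - 392 + 490 = 799/8)
(-17401 - 38390)*(40628 + P(114)) = (-17401 - 38390)*(40628 + 799/8) = -55791*325823/8 = -18177990993/8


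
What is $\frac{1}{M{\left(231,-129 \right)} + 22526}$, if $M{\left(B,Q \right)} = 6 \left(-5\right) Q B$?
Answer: $\frac{1}{916496} \approx 1.0911 \cdot 10^{-6}$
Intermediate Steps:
$M{\left(B,Q \right)} = - 30 B Q$ ($M{\left(B,Q \right)} = - 30 Q B = - 30 B Q$)
$\frac{1}{M{\left(231,-129 \right)} + 22526} = \frac{1}{\left(-30\right) 231 \left(-129\right) + 22526} = \frac{1}{893970 + 22526} = \frac{1}{916496}$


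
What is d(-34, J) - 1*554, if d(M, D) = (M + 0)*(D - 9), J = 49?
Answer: -1914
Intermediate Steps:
d(M, D) = M*(-9 + D)
d(-34, J) - 1*554 = -34*(-9 + 49) - 1*554 = -34*40 - 554 = -1360 - 554 = -1914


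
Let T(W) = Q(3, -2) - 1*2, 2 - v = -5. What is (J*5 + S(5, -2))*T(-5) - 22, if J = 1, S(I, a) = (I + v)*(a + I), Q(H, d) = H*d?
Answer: -350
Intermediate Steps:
v = 7 (v = 2 - 1*(-5) = 2 + 5 = 7)
S(I, a) = (7 + I)*(I + a) (S(I, a) = (I + 7)*(a + I) = (7 + I)*(I + a))
T(W) = -8 (T(W) = 3*(-2) - 1*2 = -6 - 2 = -8)
(J*5 + S(5, -2))*T(-5) - 22 = (1*5 + (5**2 + 7*5 + 7*(-2) + 5*(-2)))*(-8) - 22 = (5 + (25 + 35 - 14 - 10))*(-8) - 22 = (5 + 36)*(-8) - 22 = 41*(-8) - 22 = -328 - 22 = -350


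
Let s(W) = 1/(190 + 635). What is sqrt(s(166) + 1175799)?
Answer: 32*sqrt(31260867)/165 ≈ 1084.3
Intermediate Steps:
s(W) = 1/825
sqrt(s(166) + 1175799) = sqrt(1/825 + 1175799) = sqrt(970034176/825) = 32*sqrt(31260867)/165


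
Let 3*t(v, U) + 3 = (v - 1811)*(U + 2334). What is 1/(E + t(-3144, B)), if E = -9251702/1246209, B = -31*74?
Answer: -415403/27447790837 ≈ -1.5134e-5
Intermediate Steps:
B = -2294
t(v, U) = -1 + (-1811 + v)*(2334 + U)/3 (t(v, U) = -1 + ((v - 1811)*(U + 2334))/3 = -1 + ((-1811 + v)*(2334 + U))/3 = -1 + (-1811 + v)*(2334 + U)/3)
E = -9251702/1246209 (E = -9251702*1/1246209 = -9251702/1246209 ≈ -7.4239)
1/(E + t(-3144, B)) = 1/(-9251702/1246209 + (-1408959 + 778*(-3144) - 1811/3*(-2294) + (⅓)*(-2294)*(-3144))) = 1/(-9251702/1246209 + (-1408959 - 2446032 + 4154434/3 + 2404112)) = 1/(-9251702/1246209 - 198203/3) = 1/(-27447790837/415403) = -415403/27447790837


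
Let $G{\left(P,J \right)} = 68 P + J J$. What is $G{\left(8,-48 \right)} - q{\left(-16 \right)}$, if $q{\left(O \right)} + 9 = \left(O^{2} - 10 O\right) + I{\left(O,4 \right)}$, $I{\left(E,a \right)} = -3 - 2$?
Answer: $2446$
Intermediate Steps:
$I{\left(E,a \right)} = -5$ ($I{\left(E,a \right)} = -3 - 2 = -5$)
$G{\left(P,J \right)} = J^{2} + 68 P$ ($G{\left(P,J \right)} = 68 P + J^{2} = J^{2} + 68 P$)
$q{\left(O \right)} = -14 + O^{2} - 10 O$ ($q{\left(O \right)} = -9 - \left(5 - O^{2} + 10 O\right) = -14 + O^{2} - 10 O$)
$G{\left(8,-48 \right)} - q{\left(-16 \right)} = \left(\left(-48\right)^{2} + 68 \cdot 8\right) - \left(-14 + \left(-16\right)^{2} - -160\right) = \left(2304 + 544\right) - \left(-14 + 256 + 160\right) = 2848 - 402 = 2446$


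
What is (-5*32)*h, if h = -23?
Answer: 3680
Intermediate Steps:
(-5*32)*h = -5*32*(-23) = -160*(-23) = 3680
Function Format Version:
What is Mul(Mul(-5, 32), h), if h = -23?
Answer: 3680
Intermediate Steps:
Mul(Mul(-5, 32), h) = Mul(Mul(-5, 32), -23) = Mul(-160, -23) = 3680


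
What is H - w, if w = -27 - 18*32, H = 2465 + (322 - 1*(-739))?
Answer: 4129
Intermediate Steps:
H = 3526 (H = 2465 + (322 + 739) = 2465 + 1061 = 3526)
w = -603 (w = -27 - 576 = -603)
H - w = 3526 - 1*(-603) = 3526 + 603 = 4129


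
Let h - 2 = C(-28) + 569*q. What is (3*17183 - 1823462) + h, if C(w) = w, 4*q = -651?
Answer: -7458175/4 ≈ -1.8645e+6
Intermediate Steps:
q = -651/4 (q = (1/4)*(-651) = -651/4 ≈ -162.75)
h = -370523/4 (h = 2 + (-28 + 569*(-651/4)) = 2 + (-28 - 370419/4) = 2 - 370531/4 = -370523/4 ≈ -92631.)
(3*17183 - 1823462) + h = (3*17183 - 1823462) - 370523/4 = (51549 - 1823462) - 370523/4 = -1771913 - 370523/4 = -7458175/4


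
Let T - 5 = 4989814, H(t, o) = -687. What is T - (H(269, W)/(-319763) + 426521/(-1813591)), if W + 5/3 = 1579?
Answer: 2893692471422260633/579919298933 ≈ 4.9898e+6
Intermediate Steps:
W = 4732/3 (W = -5/3 + 1579 = 4732/3 ≈ 1577.3)
T = 4989819 (T = 5 + 4989814 = 4989819)
T - (H(269, W)/(-319763) + 426521/(-1813591)) = 4989819 - (-687/(-319763) + 426521/(-1813591)) = 4989819 - (-687*(-1/319763) + 426521*(-1/1813591)) = 4989819 - (687/319763 - 426521/1813591) = 4989819 - 1*(-135139697506/579919298933) = 4989819 + 135139697506/579919298933 = 2893692471422260633/579919298933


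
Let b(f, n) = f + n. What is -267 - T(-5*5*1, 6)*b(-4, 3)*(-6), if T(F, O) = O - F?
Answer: -453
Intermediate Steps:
-267 - T(-5*5*1, 6)*b(-4, 3)*(-6) = -267 - (6 - (-5*5))*(-4 + 3)*(-6) = -267 - (6 - (-25))*(-1)*(-6) = -267 - (6 - 1*(-25))*(-1)*(-6) = -267 - (6 + 25)*(-1)*(-6) = -267 - 31*(-1)*(-6) = -267 - (-31)*(-6) = -267 - 1*186 = -267 - 186 = -453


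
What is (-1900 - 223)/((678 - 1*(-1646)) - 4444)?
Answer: 2123/2120 ≈ 1.0014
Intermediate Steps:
(-1900 - 223)/((678 - 1*(-1646)) - 4444) = -2123/((678 + 1646) - 4444) = -2123/(2324 - 4444) = -2123/(-2120) = -2123*(-1/2120) = 2123/2120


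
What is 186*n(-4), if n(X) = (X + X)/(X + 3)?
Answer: 1488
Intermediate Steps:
n(X) = 2*X/(3 + X) (n(X) = (2*X)/(3 + X) = 2*X/(3 + X))
186*n(-4) = 186*(2*(-4)/(3 - 4)) = 186*(2*(-4)/(-1)) = 186*(2*(-4)*(-1)) = 186*8 = 1488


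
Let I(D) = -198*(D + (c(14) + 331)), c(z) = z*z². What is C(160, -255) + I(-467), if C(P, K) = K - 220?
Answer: -516859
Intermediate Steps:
C(P, K) = -220 + K
c(z) = z³
I(D) = -608850 - 198*D (I(D) = -198*(D + (14³ + 331)) = -198*(D + (2744 + 331)) = -198*(D + 3075) = -198*(3075 + D) = -608850 - 198*D)
C(160, -255) + I(-467) = (-220 - 255) + (-608850 - 198*(-467)) = -475 + (-608850 + 92466) = -475 - 516384 = -516859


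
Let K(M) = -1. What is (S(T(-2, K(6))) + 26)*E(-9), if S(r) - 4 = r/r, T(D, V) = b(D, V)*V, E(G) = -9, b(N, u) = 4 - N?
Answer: -279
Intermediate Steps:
T(D, V) = V*(4 - D) (T(D, V) = (4 - D)*V = V*(4 - D))
S(r) = 5 (S(r) = 4 + r/r = 4 + 1 = 5)
(S(T(-2, K(6))) + 26)*E(-9) = (5 + 26)*(-9) = 31*(-9) = -279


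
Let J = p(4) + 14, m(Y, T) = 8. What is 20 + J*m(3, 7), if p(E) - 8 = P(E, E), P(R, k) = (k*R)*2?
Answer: 452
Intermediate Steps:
P(R, k) = 2*R*k (P(R, k) = (R*k)*2 = 2*R*k)
p(E) = 8 + 2*E**2 (p(E) = 8 + 2*E*E = 8 + 2*E**2)
J = 54 (J = (8 + 2*4**2) + 14 = (8 + 2*16) + 14 = (8 + 32) + 14 = 40 + 14 = 54)
20 + J*m(3, 7) = 20 + 54*8 = 20 + 432 = 452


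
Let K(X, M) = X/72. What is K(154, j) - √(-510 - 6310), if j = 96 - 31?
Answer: 77/36 - 2*I*√1705 ≈ 2.1389 - 82.583*I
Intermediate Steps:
j = 65
K(X, M) = X/72 (K(X, M) = X*(1/72) = X/72)
K(154, j) - √(-510 - 6310) = (1/72)*154 - √(-510 - 6310) = 77/36 - √(-6820) = 77/36 - 2*I*√1705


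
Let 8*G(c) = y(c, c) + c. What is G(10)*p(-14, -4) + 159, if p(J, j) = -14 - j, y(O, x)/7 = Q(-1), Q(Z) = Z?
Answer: 621/4 ≈ 155.25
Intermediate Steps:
y(O, x) = -7 (y(O, x) = 7*(-1) = -7)
G(c) = -7/8 + c/8 (G(c) = (-7 + c)/8 = -7/8 + c/8)
G(10)*p(-14, -4) + 159 = (-7/8 + (1/8)*10)*(-14 - 1*(-4)) + 159 = (-7/8 + 5/4)*(-14 + 4) + 159 = (3/8)*(-10) + 159 = -15/4 + 159 = 621/4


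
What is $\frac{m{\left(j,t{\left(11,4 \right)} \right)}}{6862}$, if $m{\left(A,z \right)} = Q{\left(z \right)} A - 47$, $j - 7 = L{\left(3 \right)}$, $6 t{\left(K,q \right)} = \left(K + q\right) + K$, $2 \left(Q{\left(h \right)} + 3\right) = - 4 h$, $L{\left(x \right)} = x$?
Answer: $- \frac{491}{20586} \approx -0.023851$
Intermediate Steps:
$Q{\left(h \right)} = -3 - 2 h$ ($Q{\left(h \right)} = -3 + \frac{\left(-4\right) h}{2} = -3 - 2 h$)
$t{\left(K,q \right)} = \frac{K}{3} + \frac{q}{6}$ ($t{\left(K,q \right)} = \frac{\left(K + q\right) + K}{6} = \frac{q + 2 K}{6} = \frac{K}{3} + \frac{q}{6}$)
$j = 10$ ($j = 7 + 3 = 10$)
$m{\left(A,z \right)} = -47 + A \left(-3 - 2 z\right)$ ($m{\left(A,z \right)} = \left(-3 - 2 z\right) A - 47 = A \left(-3 - 2 z\right) - 47 = -47 + A \left(-3 - 2 z\right)$)
$\frac{m{\left(j,t{\left(11,4 \right)} \right)}}{6862} = \frac{-47 - 10 \left(3 + 2 \left(\frac{1}{3} \cdot 11 + \frac{1}{6} \cdot 4\right)\right)}{6862} = \left(-47 - 10 \left(3 + 2 \left(\frac{11}{3} + \frac{2}{3}\right)\right)\right) \frac{1}{6862} = \left(-47 - 10 \left(3 + 2 \cdot \frac{13}{3}\right)\right) \frac{1}{6862} = \left(-47 - 10 \left(3 + \frac{26}{3}\right)\right) \frac{1}{6862} = \left(-47 - 10 \cdot \frac{35}{3}\right) \frac{1}{6862} = \left(-47 - \frac{350}{3}\right) \frac{1}{6862} = \left(- \frac{491}{3}\right) \frac{1}{6862} = - \frac{491}{20586}$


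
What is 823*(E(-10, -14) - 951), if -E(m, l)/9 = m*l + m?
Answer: -1745583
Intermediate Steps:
E(m, l) = -9*m - 9*l*m (E(m, l) = -9*(m*l + m) = -9*(l*m + m) = -9*(m + l*m) = -9*m - 9*l*m)
823*(E(-10, -14) - 951) = 823*(-9*(-10)*(1 - 14) - 951) = 823*(-9*(-10)*(-13) - 951) = 823*(-1170 - 951) = 823*(-2121) = -1745583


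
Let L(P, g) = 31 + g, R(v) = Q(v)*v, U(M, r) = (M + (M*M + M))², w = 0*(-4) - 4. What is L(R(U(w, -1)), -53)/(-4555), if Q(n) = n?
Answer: 22/4555 ≈ 0.0048299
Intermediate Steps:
w = -4 (w = 0 - 4 = -4)
U(M, r) = (M² + 2*M)² (U(M, r) = (M + (M² + M))² = (M + (M + M²))² = (M² + 2*M)²)
R(v) = v² (R(v) = v*v = v²)
L(R(U(w, -1)), -53)/(-4555) = (31 - 53)/(-4555) = -22*(-1/4555) = 22/4555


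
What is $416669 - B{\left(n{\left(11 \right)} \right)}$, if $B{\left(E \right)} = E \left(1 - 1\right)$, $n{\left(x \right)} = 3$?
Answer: $416669$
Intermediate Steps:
$B{\left(E \right)} = 0$ ($B{\left(E \right)} = E 0 = 0$)
$416669 - B{\left(n{\left(11 \right)} \right)} = 416669 - 0 = 416669 + 0 = 416669$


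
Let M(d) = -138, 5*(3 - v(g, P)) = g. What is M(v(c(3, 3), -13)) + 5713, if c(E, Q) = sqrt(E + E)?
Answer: 5575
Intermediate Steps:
c(E, Q) = sqrt(2)*sqrt(E) (c(E, Q) = sqrt(2*E) = sqrt(2)*sqrt(E))
v(g, P) = 3 - g/5
M(v(c(3, 3), -13)) + 5713 = -138 + 5713 = 5575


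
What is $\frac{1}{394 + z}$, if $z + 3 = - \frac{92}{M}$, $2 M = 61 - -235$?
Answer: $\frac{37}{14444} \approx 0.0025616$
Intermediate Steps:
$M = 148$ ($M = \frac{61 - -235}{2} = \frac{61 + 235}{2} = \frac{1}{2} \cdot 296 = 148$)
$z = - \frac{134}{37}$ ($z = -3 - \frac{92}{148} = -3 - \frac{23}{37} = - \frac{134}{37} \approx -3.6216$)
$\frac{1}{394 + z} = \frac{1}{394 - \frac{134}{37}} = \frac{1}{\frac{14444}{37}} = \frac{37}{14444}$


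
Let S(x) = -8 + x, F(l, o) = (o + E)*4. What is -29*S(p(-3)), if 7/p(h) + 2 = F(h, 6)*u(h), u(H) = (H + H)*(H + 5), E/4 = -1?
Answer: 3277/14 ≈ 234.07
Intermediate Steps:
E = -4 (E = 4*(-1) = -4)
F(l, o) = -16 + 4*o (F(l, o) = (o - 4)*4 = (-4 + o)*4 = -16 + 4*o)
u(H) = 2*H*(5 + H) (u(H) = (2*H)*(5 + H) = 2*H*(5 + H))
p(h) = 7/(-2 + 16*h*(5 + h)) (p(h) = 7/(-2 + (-16 + 4*6)*(2*h*(5 + h))) = 7/(-2 + (-16 + 24)*(2*h*(5 + h))) = 7/(-2 + 8*(2*h*(5 + h))) = 7/(-2 + 16*h*(5 + h)))
-29*S(p(-3)) = -29*(-8 + 7/(2*(-1 + 8*(-3)*(5 - 3)))) = -29*(-8 + 7/(2*(-1 + 8*(-3)*2))) = -29*(-8 + 7/(2*(-1 - 48))) = -29*(-8 + (7/2)/(-49)) = -29*(-8 + (7/2)*(-1/49)) = -29*(-8 - 1/14) = -29*(-113/14) = 3277/14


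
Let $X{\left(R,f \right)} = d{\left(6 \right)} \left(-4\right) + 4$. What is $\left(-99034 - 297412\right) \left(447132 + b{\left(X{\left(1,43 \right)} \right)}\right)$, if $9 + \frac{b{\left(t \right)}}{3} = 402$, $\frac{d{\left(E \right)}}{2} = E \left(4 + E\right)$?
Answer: $-177731102706$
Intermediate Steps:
$d{\left(E \right)} = 2 E \left(4 + E\right)$
$X{\left(R,f \right)} = -476$ ($X{\left(R,f \right)} = 2 \cdot 6 \left(4 + 6\right) \left(-4\right) + 4 = 2 \cdot 6 \cdot 10 \left(-4\right) + 4 = 120 \left(-4\right) + 4 = -480 + 4 = -476$)
$b{\left(t \right)} = 1179$ ($b{\left(t \right)} = -27 + 3 \cdot 402 = -27 + 1206 = 1179$)
$\left(-99034 - 297412\right) \left(447132 + b{\left(X{\left(1,43 \right)} \right)}\right) = \left(-99034 - 297412\right) \left(447132 + 1179\right) = \left(-396446\right) 448311 = -177731102706$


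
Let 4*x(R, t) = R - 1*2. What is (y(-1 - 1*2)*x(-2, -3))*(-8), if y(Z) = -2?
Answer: -16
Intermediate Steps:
x(R, t) = -½ + R/4 (x(R, t) = (R - 1*2)/4 = (R - 2)/4 = (-2 + R)/4 = -½ + R/4)
(y(-1 - 1*2)*x(-2, -3))*(-8) = -2*(-½ + (¼)*(-2))*(-8) = -2*(-½ - ½)*(-8) = -2*(-1)*(-8) = 2*(-8) = -16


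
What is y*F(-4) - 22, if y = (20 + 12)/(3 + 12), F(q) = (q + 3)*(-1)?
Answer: -298/15 ≈ -19.867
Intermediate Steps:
F(q) = -3 - q (F(q) = (3 + q)*(-1) = -3 - q)
y = 32/15 ≈ 2.1333
y*F(-4) - 22 = 32*(-3 - 1*(-4))/15 - 22 = 32*(-3 + 4)/15 - 22 = (32/15)*1 - 22 = 32/15 - 22 = -298/15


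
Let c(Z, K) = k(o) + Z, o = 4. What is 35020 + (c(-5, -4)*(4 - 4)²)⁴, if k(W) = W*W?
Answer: 35020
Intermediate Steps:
k(W) = W²
c(Z, K) = 16 + Z (c(Z, K) = 4² + Z = 16 + Z)
35020 + (c(-5, -4)*(4 - 4)²)⁴ = 35020 + ((16 - 5)*(4 - 4)²)⁴ = 35020 + (11*0²)⁴ = 35020 + (11*0)⁴ = 35020 + 0⁴ = 35020 + 0 = 35020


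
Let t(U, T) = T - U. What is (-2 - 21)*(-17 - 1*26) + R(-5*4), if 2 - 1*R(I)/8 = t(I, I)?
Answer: 1005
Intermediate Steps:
R(I) = 16 (R(I) = 16 - 8*(I - I) = 16 - 8*0 = 16 + 0 = 16)
(-2 - 21)*(-17 - 1*26) + R(-5*4) = (-2 - 21)*(-17 - 1*26) + 16 = -23*(-17 - 26) + 16 = -23*(-43) + 16 = 989 + 16 = 1005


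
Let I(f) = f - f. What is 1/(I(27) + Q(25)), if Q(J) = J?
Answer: 1/25 ≈ 0.040000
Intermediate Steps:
I(f) = 0
1/(I(27) + Q(25)) = 1/(0 + 25) = 1/25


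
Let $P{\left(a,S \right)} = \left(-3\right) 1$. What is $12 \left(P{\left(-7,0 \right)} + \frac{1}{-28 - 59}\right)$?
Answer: $- \frac{1048}{29} \approx -36.138$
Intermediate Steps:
$P{\left(a,S \right)} = -3$
$12 \left(P{\left(-7,0 \right)} + \frac{1}{-28 - 59}\right) = 12 \left(-3 + \frac{1}{-28 - 59}\right) = 12 \left(-3 + \frac{1}{-87}\right) = 12 \left(-3 - \frac{1}{87}\right) = 12 \left(- \frac{262}{87}\right) = - \frac{1048}{29}$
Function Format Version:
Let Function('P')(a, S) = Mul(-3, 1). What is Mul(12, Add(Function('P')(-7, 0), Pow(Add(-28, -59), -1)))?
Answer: Rational(-1048, 29) ≈ -36.138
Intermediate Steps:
Function('P')(a, S) = -3
Mul(12, Add(Function('P')(-7, 0), Pow(Add(-28, -59), -1))) = Mul(12, Add(-3, Pow(Add(-28, -59), -1))) = Mul(12, Add(-3, Pow(-87, -1))) = Mul(12, Add(-3, Rational(-1, 87))) = Mul(12, Rational(-262, 87)) = Rational(-1048, 29)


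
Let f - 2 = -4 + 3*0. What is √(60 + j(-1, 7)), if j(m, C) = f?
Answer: √58 ≈ 7.6158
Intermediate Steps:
f = -2 (f = 2 + (-4 + 3*0) = 2 + (-4 + 0) = 2 - 4 = -2)
j(m, C) = -2
√(60 + j(-1, 7)) = √(60 - 2) = √58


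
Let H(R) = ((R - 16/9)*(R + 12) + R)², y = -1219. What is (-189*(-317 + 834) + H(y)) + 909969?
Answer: 175571522906980/81 ≈ 2.1675e+12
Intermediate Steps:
H(R) = (R + (12 + R)*(-16/9 + R))² (H(R) = ((R - 16*⅑)*(12 + R) + R)² = ((R - 16/9)*(12 + R) + R)² = ((-16/9 + R)*(12 + R) + R)² = ((12 + R)*(-16/9 + R) + R)² = (R + (12 + R)*(-16/9 + R))²)
(-189*(-317 + 834) + H(y)) + 909969 = (-189*(-317 + 834) + (-192 + 9*(-1219)² + 101*(-1219))²/81) + 909969 = (-189*517 + (-192 + 9*1485961 - 123119)²/81) + 909969 = (-97713 + (-192 + 13373649 - 123119)²/81) + 909969 = (-97713 + (1/81)*13250338²) + 909969 = (-97713 + (1/81)*175571457114244) + 909969 = (-97713 + 175571457114244/81) + 909969 = 175571449199491/81 + 909969 = 175571522906980/81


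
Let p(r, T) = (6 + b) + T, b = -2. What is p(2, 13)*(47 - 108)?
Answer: -1037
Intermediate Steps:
p(r, T) = 4 + T (p(r, T) = (6 - 2) + T = 4 + T)
p(2, 13)*(47 - 108) = (4 + 13)*(47 - 108) = 17*(-61) = -1037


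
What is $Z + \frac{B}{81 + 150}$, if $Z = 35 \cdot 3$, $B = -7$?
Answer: $\frac{3464}{33} \approx 104.97$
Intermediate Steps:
$Z = 105$
$Z + \frac{B}{81 + 150} = 105 - \frac{7}{81 + 150} = 105 - \frac{7}{231} = 105 - \frac{1}{33} = \frac{3464}{33}$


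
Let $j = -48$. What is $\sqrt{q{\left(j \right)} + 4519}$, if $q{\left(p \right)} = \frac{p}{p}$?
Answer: $2 \sqrt{1130} \approx 67.231$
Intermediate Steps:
$q{\left(p \right)} = 1$
$\sqrt{q{\left(j \right)} + 4519} = \sqrt{1 + 4519} = \sqrt{4520} = 2 \sqrt{1130}$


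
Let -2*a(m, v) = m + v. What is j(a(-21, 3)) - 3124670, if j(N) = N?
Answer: -3124661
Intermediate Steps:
a(m, v) = -m/2 - v/2 (a(m, v) = -(m + v)/2 = -m/2 - v/2)
j(a(-21, 3)) - 3124670 = (-½*(-21) - ½*3) - 3124670 = (21/2 - 3/2) - 3124670 = 9 - 3124670 = -3124661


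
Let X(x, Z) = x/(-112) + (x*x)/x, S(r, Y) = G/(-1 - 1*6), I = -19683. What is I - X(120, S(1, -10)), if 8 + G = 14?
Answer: -277227/14 ≈ -19802.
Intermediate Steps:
G = 6 (G = -8 + 14 = 6)
S(r, Y) = -6/7 (S(r, Y) = 6/(-1 - 1*6) = 6/(-1 - 6) = 6/(-7) = 6*(-⅐) = -6/7)
X(x, Z) = 111*x/112 (X(x, Z) = x*(-1/112) + x²/x = -x/112 + x = 111*x/112)
I - X(120, S(1, -10)) = -19683 - 111*120/112 = -19683 - 1*1665/14 = -19683 - 1665/14 = -277227/14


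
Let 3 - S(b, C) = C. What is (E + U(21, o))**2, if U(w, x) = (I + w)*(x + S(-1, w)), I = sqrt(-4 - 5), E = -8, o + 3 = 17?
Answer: 8320 + 2208*I ≈ 8320.0 + 2208.0*I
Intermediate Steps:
o = 14 (o = -3 + 17 = 14)
S(b, C) = 3 - C
I = 3*I (I = sqrt(-9) = 3*I ≈ 3.0*I)
U(w, x) = (w + 3*I)*(3 + x - w) (U(w, x) = (3*I + w)*(x + (3 - w)) = (w + 3*I)*(3 + x - w))
(E + U(21, o))**2 = (-8 + (21*14 - 1*21*(-3 + 21) + 3*I*14 + 3*I*(3 - 1*21)))**2 = (-8 + (294 - 1*21*18 + 42*I + 3*I*(3 - 21)))**2 = (-8 + (294 - 378 + 42*I + 3*I*(-18)))**2 = (-8 + (294 - 378 + 42*I - 54*I))**2 = (-8 + (-84 - 12*I))**2 = (-92 - 12*I)**2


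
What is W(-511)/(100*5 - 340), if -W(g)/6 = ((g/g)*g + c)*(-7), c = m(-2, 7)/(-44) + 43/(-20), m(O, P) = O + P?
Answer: -1185639/8800 ≈ -134.73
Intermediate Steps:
c = -249/110 (c = (-2 + 7)/(-44) + 43/(-20) = 5*(-1/44) + 43*(-1/20) = -5/44 - 43/20 = -249/110 ≈ -2.2636)
W(g) = -5229/55 + 42*g (W(g) = -6*((g/g)*g - 249/110)*(-7) = -6*(1*g - 249/110)*(-7) = -6*(g - 249/110)*(-7) = -6*(-249/110 + g)*(-7) = -6*(1743/110 - 7*g) = -5229/55 + 42*g)
W(-511)/(100*5 - 340) = (-5229/55 + 42*(-511))/(100*5 - 340) = (-5229/55 - 21462)/(500 - 340) = -1185639/55/160 = -1185639/55*1/160 = -1185639/8800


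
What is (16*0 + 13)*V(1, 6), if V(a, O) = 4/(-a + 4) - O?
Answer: -182/3 ≈ -60.667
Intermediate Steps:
V(a, O) = -O + 4/(4 - a) (V(a, O) = 4/(4 - a) - O = -O + 4/(4 - a))
(16*0 + 13)*V(1, 6) = (16*0 + 13)*((-4 + 4*6 - 1*6*1)/(-4 + 1)) = (0 + 13)*((-4 + 24 - 6)/(-3)) = 13*(-⅓*14) = 13*(-14/3) = -182/3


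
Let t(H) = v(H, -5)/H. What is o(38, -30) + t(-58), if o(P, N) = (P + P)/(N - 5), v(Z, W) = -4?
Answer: -2134/1015 ≈ -2.1025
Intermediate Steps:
o(P, N) = 2*P/(-5 + N) (o(P, N) = (2*P)/(-5 + N) = 2*P/(-5 + N))
t(H) = -4/H
o(38, -30) + t(-58) = 2*38/(-5 - 30) - 4/(-58) = 2*38/(-35) - 4*(-1/58) = 2*38*(-1/35) + 2/29 = -76/35 + 2/29 = -2134/1015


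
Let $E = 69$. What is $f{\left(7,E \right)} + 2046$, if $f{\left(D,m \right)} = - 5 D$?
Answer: $2011$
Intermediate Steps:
$f{\left(7,E \right)} + 2046 = \left(-5\right) 7 + 2046 = -35 + 2046 = 2011$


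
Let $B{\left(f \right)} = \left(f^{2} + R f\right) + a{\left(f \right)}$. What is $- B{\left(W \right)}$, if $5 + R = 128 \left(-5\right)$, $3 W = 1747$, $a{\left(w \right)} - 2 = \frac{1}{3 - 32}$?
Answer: $\frac{9524131}{261} \approx 36491.0$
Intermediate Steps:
$a{\left(w \right)} = \frac{57}{29}$ ($a{\left(w \right)} = 2 + \frac{1}{3 - 32} = 2 + \frac{1}{-29} = 2 - \frac{1}{29} = \frac{57}{29}$)
$W = \frac{1747}{3}$ ($W = \frac{1}{3} \cdot 1747 = \frac{1747}{3} \approx 582.33$)
$R = -645$ ($R = -5 + 128 \left(-5\right) = -5 - 640 = -645$)
$B{\left(f \right)} = \frac{57}{29} + f^{2} - 645 f$ ($B{\left(f \right)} = \left(f^{2} - 645 f\right) + \frac{57}{29} = \frac{57}{29} + f^{2} - 645 f$)
$- B{\left(W \right)} = - (\frac{57}{29} + \left(\frac{1747}{3}\right)^{2} - 375605) = - (\frac{57}{29} + \frac{3052009}{9} - 375605) = \left(-1\right) \left(- \frac{9524131}{261}\right) = \frac{9524131}{261}$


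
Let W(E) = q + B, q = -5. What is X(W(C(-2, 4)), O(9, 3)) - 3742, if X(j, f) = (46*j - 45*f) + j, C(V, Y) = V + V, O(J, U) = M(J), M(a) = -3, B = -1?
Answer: -3889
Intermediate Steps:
O(J, U) = -3
C(V, Y) = 2*V
W(E) = -6 (W(E) = -5 - 1 = -6)
X(j, f) = -45*f + 47*j (X(j, f) = (-45*f + 46*j) + j = -45*f + 47*j)
X(W(C(-2, 4)), O(9, 3)) - 3742 = (-45*(-3) + 47*(-6)) - 3742 = (135 - 282) - 3742 = -147 - 3742 = -3889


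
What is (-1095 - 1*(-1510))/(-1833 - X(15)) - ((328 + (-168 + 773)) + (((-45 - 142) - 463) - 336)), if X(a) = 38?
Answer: 98748/1871 ≈ 52.778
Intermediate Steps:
(-1095 - 1*(-1510))/(-1833 - X(15)) - ((328 + (-168 + 773)) + (((-45 - 142) - 463) - 336)) = (-1095 - 1*(-1510))/(-1833 - 1*38) - ((328 + (-168 + 773)) + (((-45 - 142) - 463) - 336)) = (-1095 + 1510)/(-1833 - 38) - ((328 + 605) + ((-187 - 463) - 336)) = 415/(-1871) - (933 + (-650 - 336)) = 415*(-1/1871) - (933 - 986) = -415/1871 - 1*(-53) = -415/1871 + 53 = 98748/1871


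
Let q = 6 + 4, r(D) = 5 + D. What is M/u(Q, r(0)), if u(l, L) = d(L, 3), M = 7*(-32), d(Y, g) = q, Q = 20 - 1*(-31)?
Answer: -112/5 ≈ -22.400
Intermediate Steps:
Q = 51 (Q = 20 + 31 = 51)
q = 10
d(Y, g) = 10
M = -224
u(l, L) = 10
M/u(Q, r(0)) = -224/10 = -224*1/10 = -112/5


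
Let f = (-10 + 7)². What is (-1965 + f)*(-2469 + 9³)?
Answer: 3403440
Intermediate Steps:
f = 9 (f = (-3)² = 9)
(-1965 + f)*(-2469 + 9³) = (-1965 + 9)*(-2469 + 9³) = -1956*(-2469 + 729) = -1956*(-1740) = 3403440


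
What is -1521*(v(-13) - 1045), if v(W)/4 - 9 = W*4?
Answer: 1851057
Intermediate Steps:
v(W) = 36 + 16*W (v(W) = 36 + 4*(W*4) = 36 + 4*(4*W) = 36 + 16*W)
-1521*(v(-13) - 1045) = -1521*((36 + 16*(-13)) - 1045) = -1521*((36 - 208) - 1045) = -1521*(-172 - 1045) = -1521*(-1217) = 1851057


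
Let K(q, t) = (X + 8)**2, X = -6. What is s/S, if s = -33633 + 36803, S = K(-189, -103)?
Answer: 1585/2 ≈ 792.50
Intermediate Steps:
K(q, t) = 4 (K(q, t) = (-6 + 8)**2 = 2**2 = 4)
S = 4
s = 3170
s/S = 3170/4 = 3170*(1/4) = 1585/2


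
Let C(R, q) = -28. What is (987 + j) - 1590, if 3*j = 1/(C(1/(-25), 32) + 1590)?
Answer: -2825657/4686 ≈ -603.00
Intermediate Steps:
j = 1/4686 (j = 1/(3*(-28 + 1590)) = (⅓)/1562 = (⅓)*(1/1562) = 1/4686 ≈ 0.00021340)
(987 + j) - 1590 = (987 + 1/4686) - 1590 = 4625083/4686 - 1590 = -2825657/4686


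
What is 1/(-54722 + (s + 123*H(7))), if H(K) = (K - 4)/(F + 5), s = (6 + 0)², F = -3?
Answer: -2/109003 ≈ -1.8348e-5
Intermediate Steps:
s = 36 (s = 6² = 36)
H(K) = -2 + K/2 (H(K) = (K - 4)/(-3 + 5) = (-4 + K)/2 = (-4 + K)*(½) = -2 + K/2)
1/(-54722 + (s + 123*H(7))) = 1/(-54722 + (36 + 123*(-2 + (½)*7))) = 1/(-54722 + (36 + 123*(-2 + 7/2))) = 1/(-54722 + (36 + 123*(3/2))) = 1/(-54722 + (36 + 369/2)) = 1/(-54722 + 441/2) = 1/(-109003/2) = -2/109003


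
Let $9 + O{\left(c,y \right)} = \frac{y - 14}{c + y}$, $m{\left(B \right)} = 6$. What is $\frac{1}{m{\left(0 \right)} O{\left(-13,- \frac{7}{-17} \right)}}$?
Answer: $- \frac{107}{5085} \approx -0.021042$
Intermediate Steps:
$O{\left(c,y \right)} = -9 + \frac{-14 + y}{c + y}$ ($O{\left(c,y \right)} = -9 + \frac{y - 14}{c + y} = -9 + \frac{-14 + y}{c + y}$)
$\frac{1}{m{\left(0 \right)} O{\left(-13,- \frac{7}{-17} \right)}} = \frac{1}{6 \frac{-14 - -117 - 8 \left(- \frac{7}{-17}\right)}{-13 - \frac{7}{-17}}} = \frac{1}{6 \frac{-14 + 117 - 8 \left(\left(-7\right) \left(- \frac{1}{17}\right)\right)}{-13 - - \frac{7}{17}}} = \frac{1}{6 \frac{-14 + 117 - \frac{56}{17}}{-13 + \frac{7}{17}}} = \frac{1}{6 \frac{-14 + 117 - \frac{56}{17}}{- \frac{214}{17}}} = \frac{1}{6 \left(\left(- \frac{17}{214}\right) \frac{1695}{17}\right)} = \frac{1}{6 \left(- \frac{1695}{214}\right)} = \frac{1}{- \frac{5085}{107}} = - \frac{107}{5085}$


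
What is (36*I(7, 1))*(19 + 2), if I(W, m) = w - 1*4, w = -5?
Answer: -6804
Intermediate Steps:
I(W, m) = -9 (I(W, m) = -5 - 1*4 = -5 - 4 = -9)
(36*I(7, 1))*(19 + 2) = (36*(-9))*(19 + 2) = -324*21 = -6804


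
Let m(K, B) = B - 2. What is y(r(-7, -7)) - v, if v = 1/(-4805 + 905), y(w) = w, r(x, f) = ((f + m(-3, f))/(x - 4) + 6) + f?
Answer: 19511/42900 ≈ 0.45480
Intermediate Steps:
m(K, B) = -2 + B
r(x, f) = 6 + f + (-2 + 2*f)/(-4 + x) (r(x, f) = ((f + (-2 + f))/(x - 4) + 6) + f = ((-2 + 2*f)/(-4 + x) + 6) + f = (6 + (-2 + 2*f)/(-4 + x)) + f = 6 + f + (-2 + 2*f)/(-4 + x))
v = -1/3900 (v = 1/(-3900) = -1/3900 ≈ -0.00025641)
y(r(-7, -7)) - v = (-26 - 2*(-7) + 6*(-7) - 7*(-7))/(-4 - 7) - 1*(-1/3900) = (-26 + 14 - 42 + 49)/(-11) + 1/3900 = -1/11*(-5) + 1/3900 = 5/11 + 1/3900 = 19511/42900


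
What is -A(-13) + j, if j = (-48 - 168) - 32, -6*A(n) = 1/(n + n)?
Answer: -38689/156 ≈ -248.01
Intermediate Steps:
A(n) = -1/(12*n) (A(n) = -1/(6*(n + n)) = -1/(2*n)/6 = -1/(12*n))
j = -248 (j = -216 - 32 = -248)
-A(-13) + j = -(-1)/(12*(-13)) - 248 = -(-1)*(-1)/(12*13) - 248 = -1*1/156 - 248 = -1/156 - 248 = -38689/156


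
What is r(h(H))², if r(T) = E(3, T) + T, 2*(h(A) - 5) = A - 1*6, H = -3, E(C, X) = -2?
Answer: 9/4 ≈ 2.2500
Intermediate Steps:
h(A) = 2 + A/2 (h(A) = 5 + (A - 1*6)/2 = 5 + (A - 6)/2 = 5 + (-6 + A)/2 = 5 + (-3 + A/2) = 2 + A/2)
r(T) = -2 + T
r(h(H))² = (-2 + (2 + (½)*(-3)))² = (-2 + (2 - 3/2))² = (-2 + ½)² = (-3/2)² = 9/4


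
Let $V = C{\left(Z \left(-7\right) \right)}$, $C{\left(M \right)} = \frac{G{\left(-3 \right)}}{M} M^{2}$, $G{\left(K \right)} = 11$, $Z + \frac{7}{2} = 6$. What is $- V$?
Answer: $\frac{385}{2} \approx 192.5$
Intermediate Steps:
$Z = \frac{5}{2}$ ($Z = - \frac{7}{2} + 6 = \frac{5}{2} \approx 2.5$)
$C{\left(M \right)} = 11 M$ ($C{\left(M \right)} = \frac{11}{M} M^{2} = 11 M$)
$V = - \frac{385}{2}$ ($V = 11 \cdot \frac{5}{2} \left(-7\right) = 11 \left(- \frac{35}{2}\right) = - \frac{385}{2} \approx -192.5$)
$- V = \left(-1\right) \left(- \frac{385}{2}\right) = \frac{385}{2}$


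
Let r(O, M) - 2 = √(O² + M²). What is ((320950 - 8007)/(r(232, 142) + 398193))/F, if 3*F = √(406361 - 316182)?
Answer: -1877658*√1668040963/14298708657272623 + 12059258505*√90179/461248666363633 ≈ 0.0078459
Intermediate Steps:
r(O, M) = 2 + √(M² + O²) (r(O, M) = 2 + √(O² + M²) = 2 + √(M² + O²))
F = √90179/3 (F = √(406361 - 316182)/3 = √90179/3 ≈ 100.10)
((320950 - 8007)/(r(232, 142) + 398193))/F = ((320950 - 8007)/((2 + √(142² + 232²)) + 398193))/((√90179/3)) = (312943/((2 + √(20164 + 53824)) + 398193))*(3*√90179/90179) = (312943/((2 + √73988) + 398193))*(3*√90179/90179) = (312943/((2 + 2*√18497) + 398193))*(3*√90179/90179) = (312943/(398195 + 2*√18497))*(3*√90179/90179) = 938829*√90179/(90179*(398195 + 2*√18497))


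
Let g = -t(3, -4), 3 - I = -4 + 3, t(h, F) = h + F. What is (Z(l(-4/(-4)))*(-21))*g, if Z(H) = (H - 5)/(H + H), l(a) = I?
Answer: 21/8 ≈ 2.6250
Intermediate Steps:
t(h, F) = F + h
I = 4 (I = 3 - (-4 + 3) = 3 - 1*(-1) = 3 + 1 = 4)
g = 1 (g = -(-4 + 3) = -1*(-1) = 1)
l(a) = 4
Z(H) = (-5 + H)/(2*H) (Z(H) = (-5 + H)/((2*H)) = (-5 + H)*(1/(2*H)) = (-5 + H)/(2*H))
(Z(l(-4/(-4)))*(-21))*g = (((1/2)*(-5 + 4)/4)*(-21))*1 = (((1/2)*(1/4)*(-1))*(-21))*1 = -1/8*(-21)*1 = (21/8)*1 = 21/8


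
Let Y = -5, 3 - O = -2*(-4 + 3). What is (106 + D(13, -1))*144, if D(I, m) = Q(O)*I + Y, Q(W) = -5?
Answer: 5184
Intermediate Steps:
O = 1 (O = 3 - (-2)*(-4 + 3) = 3 - (-2)*(-1) = 3 - 1*2 = 3 - 2 = 1)
D(I, m) = -5 - 5*I (D(I, m) = -5*I - 5 = -5 - 5*I)
(106 + D(13, -1))*144 = (106 + (-5 - 5*13))*144 = (106 + (-5 - 65))*144 = (106 - 70)*144 = 36*144 = 5184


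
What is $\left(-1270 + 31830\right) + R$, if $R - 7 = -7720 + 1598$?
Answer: $24445$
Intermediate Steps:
$R = -6115$ ($R = 7 + \left(-7720 + 1598\right) = 7 - 6122 = -6115$)
$\left(-1270 + 31830\right) + R = \left(-1270 + 31830\right) - 6115 = 30560 - 6115 = 24445$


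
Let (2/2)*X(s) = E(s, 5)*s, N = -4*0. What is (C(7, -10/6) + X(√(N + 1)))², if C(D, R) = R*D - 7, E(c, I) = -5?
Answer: 5041/9 ≈ 560.11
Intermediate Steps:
N = 0
C(D, R) = -7 + D*R (C(D, R) = D*R - 7 = -7 + D*R)
X(s) = -5*s
(C(7, -10/6) + X(√(N + 1)))² = ((-7 + 7*(-10/6)) - 5*√(0 + 1))² = ((-7 + 7*(-10*⅙)) - 5*√1)² = ((-7 + 7*(-5/3)) - 5*1)² = ((-7 - 35/3) - 5)² = (-56/3 - 5)² = (-71/3)² = 5041/9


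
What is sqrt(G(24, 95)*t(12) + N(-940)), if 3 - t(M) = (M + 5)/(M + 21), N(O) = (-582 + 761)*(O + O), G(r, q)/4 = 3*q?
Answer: 12*I*sqrt(280390)/11 ≈ 577.66*I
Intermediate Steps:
G(r, q) = 12*q (G(r, q) = 4*(3*q) = 12*q)
N(O) = 358*O (N(O) = 179*(2*O) = 358*O)
t(M) = 3 - (5 + M)/(21 + M) (t(M) = 3 - (M + 5)/(M + 21) = 3 - (5 + M)/(21 + M))
sqrt(G(24, 95)*t(12) + N(-940)) = sqrt((12*95)*(2*(29 + 12)/(21 + 12)) + 358*(-940)) = sqrt(1140*(2*41/33) - 336520) = sqrt(1140*(2*(1/33)*41) - 336520) = sqrt(1140*(82/33) - 336520) = sqrt(31160/11 - 336520) = sqrt(-3670560/11) = 12*I*sqrt(280390)/11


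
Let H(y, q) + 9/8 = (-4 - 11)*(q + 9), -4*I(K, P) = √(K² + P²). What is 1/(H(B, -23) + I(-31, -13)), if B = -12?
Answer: 13368/2787721 + 16*√1130/2787721 ≈ 0.0049883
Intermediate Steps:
I(K, P) = -√(K² + P²)/4
H(y, q) = -1089/8 - 15*q (H(y, q) = -9/8 + (-4 - 11)*(q + 9) = -9/8 - 15*(9 + q) = -9/8 + (-135 - 15*q) = -1089/8 - 15*q)
1/(H(B, -23) + I(-31, -13)) = 1/((-1089/8 - 15*(-23)) - √((-31)² + (-13)²)/4) = 1/((-1089/8 + 345) - √(961 + 169)/4) = 1/(1671/8 - √1130/4)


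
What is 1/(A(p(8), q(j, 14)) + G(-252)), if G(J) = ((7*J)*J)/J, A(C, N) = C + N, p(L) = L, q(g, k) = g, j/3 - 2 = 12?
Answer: -1/1714 ≈ -0.00058343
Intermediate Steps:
j = 42 (j = 6 + 3*12 = 6 + 36 = 42)
G(J) = 7*J (G(J) = (7*J**2)/J = 7*J)
1/(A(p(8), q(j, 14)) + G(-252)) = 1/((8 + 42) + 7*(-252)) = 1/(50 - 1764) = 1/(-1714) = -1/1714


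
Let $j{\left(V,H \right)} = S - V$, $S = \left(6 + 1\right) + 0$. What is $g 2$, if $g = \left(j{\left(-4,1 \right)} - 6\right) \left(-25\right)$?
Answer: $-250$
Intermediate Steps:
$S = 7$ ($S = 7 + 0 = 7$)
$j{\left(V,H \right)} = 7 - V$
$g = -125$ ($g = \left(\left(7 - -4\right) - 6\right) \left(-25\right) = \left(\left(7 + 4\right) - 6\right) \left(-25\right) = \left(11 - 6\right) \left(-25\right) = 5 \left(-25\right) = -125$)
$g 2 = \left(-125\right) 2 = -250$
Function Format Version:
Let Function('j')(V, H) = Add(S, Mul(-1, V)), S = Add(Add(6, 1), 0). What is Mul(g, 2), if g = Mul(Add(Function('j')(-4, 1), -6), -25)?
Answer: -250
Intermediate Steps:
S = 7 (S = Add(7, 0) = 7)
Function('j')(V, H) = Add(7, Mul(-1, V))
g = -125 (g = Mul(Add(Add(7, Mul(-1, -4)), -6), -25) = Mul(Add(Add(7, 4), -6), -25) = Mul(Add(11, -6), -25) = Mul(5, -25) = -125)
Mul(g, 2) = Mul(-125, 2) = -250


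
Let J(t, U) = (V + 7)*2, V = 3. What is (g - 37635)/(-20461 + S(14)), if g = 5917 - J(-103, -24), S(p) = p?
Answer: 4534/2921 ≈ 1.5522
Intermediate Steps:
J(t, U) = 20 (J(t, U) = (3 + 7)*2 = 10*2 = 20)
g = 5897 (g = 5917 - 1*20 = 5917 - 20 = 5897)
(g - 37635)/(-20461 + S(14)) = (5897 - 37635)/(-20461 + 14) = -31738/(-20447) = -31738*(-1/20447) = 4534/2921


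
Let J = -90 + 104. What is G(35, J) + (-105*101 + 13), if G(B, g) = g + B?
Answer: -10543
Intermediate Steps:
J = 14
G(B, g) = B + g
G(35, J) + (-105*101 + 13) = (35 + 14) + (-105*101 + 13) = 49 + (-10605 + 13) = 49 - 10592 = -10543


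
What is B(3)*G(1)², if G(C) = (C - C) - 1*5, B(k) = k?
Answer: 75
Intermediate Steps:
G(C) = -5 (G(C) = 0 - 5 = -5)
B(3)*G(1)² = 3*(-5)² = 3*25 = 75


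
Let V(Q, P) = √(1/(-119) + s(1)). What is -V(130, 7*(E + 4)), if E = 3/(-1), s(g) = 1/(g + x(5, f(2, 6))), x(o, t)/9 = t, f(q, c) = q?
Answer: -10*√2261/2261 ≈ -0.21030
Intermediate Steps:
x(o, t) = 9*t
s(g) = 1/(18 + g) (s(g) = 1/(g + 9*2) = 1/(g + 18) = 1/(18 + g))
E = -3 (E = 3*(-1) = -3)
V(Q, P) = 10*√2261/2261 (V(Q, P) = √(1/(-119) + 1/(18 + 1)) = √(-1/119 + 1/19) = √(100/2261) = 10*√2261/2261)
-V(130, 7*(E + 4)) = -10*√2261/2261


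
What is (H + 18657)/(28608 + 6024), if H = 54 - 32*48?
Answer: 5725/11544 ≈ 0.49593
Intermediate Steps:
H = -1482 (H = 54 - 1536 = -1482)
(H + 18657)/(28608 + 6024) = (-1482 + 18657)/(28608 + 6024) = 17175/34632 = 17175*(1/34632) = 5725/11544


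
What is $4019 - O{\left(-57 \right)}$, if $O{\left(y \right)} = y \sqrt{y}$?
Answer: $4019 + 57 i \sqrt{57} \approx 4019.0 + 430.34 i$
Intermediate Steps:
$O{\left(y \right)} = y^{\frac{3}{2}}$
$4019 - O{\left(-57 \right)} = 4019 - \left(-57\right)^{\frac{3}{2}} = 4019 - - 57 i \sqrt{57} = 4019 + 57 i \sqrt{57}$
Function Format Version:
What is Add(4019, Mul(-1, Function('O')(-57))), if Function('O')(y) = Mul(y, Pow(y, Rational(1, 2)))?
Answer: Add(4019, Mul(57, I, Pow(57, Rational(1, 2)))) ≈ Add(4019.0, Mul(430.34, I))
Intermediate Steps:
Function('O')(y) = Pow(y, Rational(3, 2))
Add(4019, Mul(-1, Function('O')(-57))) = Add(4019, Mul(-1, Pow(-57, Rational(3, 2)))) = Add(4019, Mul(-1, Mul(-57, I, Pow(57, Rational(1, 2))))) = Add(4019, Mul(57, I, Pow(57, Rational(1, 2))))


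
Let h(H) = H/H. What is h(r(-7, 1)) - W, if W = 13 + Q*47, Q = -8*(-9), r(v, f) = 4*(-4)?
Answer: -3396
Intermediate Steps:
r(v, f) = -16
Q = 72
h(H) = 1
W = 3397 (W = 13 + 72*47 = 13 + 3384 = 3397)
h(r(-7, 1)) - W = 1 - 1*3397 = 1 - 3397 = -3396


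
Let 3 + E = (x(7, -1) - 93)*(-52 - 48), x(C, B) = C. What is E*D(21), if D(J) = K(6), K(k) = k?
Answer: 51582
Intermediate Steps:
D(J) = 6
E = 8597 (E = -3 + (7 - 93)*(-52 - 48) = -3 - 86*(-100) = -3 + 8600 = 8597)
E*D(21) = 8597*6 = 51582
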